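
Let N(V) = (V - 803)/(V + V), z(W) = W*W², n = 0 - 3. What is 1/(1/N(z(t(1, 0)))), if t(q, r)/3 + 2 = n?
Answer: 2089/3375 ≈ 0.61896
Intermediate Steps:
n = -3
t(q, r) = -15 (t(q, r) = -6 + 3*(-3) = -6 - 9 = -15)
z(W) = W³
N(V) = (-803 + V)/(2*V) (N(V) = (-803 + V)/((2*V)) = (-803 + V)*(1/(2*V)) = (-803 + V)/(2*V))
1/(1/N(z(t(1, 0)))) = 1/(1/((-803 + (-15)³)/(2*((-15)³)))) = 1/(1/((½)*(-803 - 3375)/(-3375))) = 1/(1/((½)*(-1/3375)*(-4178))) = 1/(1/(2089/3375)) = 1/(3375/2089) = 2089/3375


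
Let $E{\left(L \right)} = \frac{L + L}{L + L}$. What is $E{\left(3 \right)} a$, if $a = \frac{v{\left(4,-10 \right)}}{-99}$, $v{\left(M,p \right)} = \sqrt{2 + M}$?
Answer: $- \frac{\sqrt{6}}{99} \approx -0.024742$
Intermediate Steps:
$E{\left(L \right)} = 1$ ($E{\left(L \right)} = \frac{2 L}{2 L} = 2 L \frac{1}{2 L} = 1$)
$a = - \frac{\sqrt{6}}{99}$ ($a = \frac{\sqrt{2 + 4}}{-99} = \sqrt{6} \left(- \frac{1}{99}\right) = - \frac{\sqrt{6}}{99} \approx -0.024742$)
$E{\left(3 \right)} a = 1 \left(- \frac{\sqrt{6}}{99}\right) = - \frac{\sqrt{6}}{99}$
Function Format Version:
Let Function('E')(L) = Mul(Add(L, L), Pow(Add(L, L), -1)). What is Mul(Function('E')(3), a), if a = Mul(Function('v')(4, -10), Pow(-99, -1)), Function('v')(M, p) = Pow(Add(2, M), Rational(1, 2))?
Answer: Mul(Rational(-1, 99), Pow(6, Rational(1, 2))) ≈ -0.024742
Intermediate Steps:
Function('E')(L) = 1 (Function('E')(L) = Mul(Mul(2, L), Pow(Mul(2, L), -1)) = Mul(Mul(2, L), Mul(Rational(1, 2), Pow(L, -1))) = 1)
a = Mul(Rational(-1, 99), Pow(6, Rational(1, 2))) (a = Mul(Pow(Add(2, 4), Rational(1, 2)), Pow(-99, -1)) = Mul(Pow(6, Rational(1, 2)), Rational(-1, 99)) = Mul(Rational(-1, 99), Pow(6, Rational(1, 2))) ≈ -0.024742)
Mul(Function('E')(3), a) = Mul(1, Mul(Rational(-1, 99), Pow(6, Rational(1, 2)))) = Mul(Rational(-1, 99), Pow(6, Rational(1, 2)))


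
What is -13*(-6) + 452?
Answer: 530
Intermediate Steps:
-13*(-6) + 452 = 78 + 452 = 530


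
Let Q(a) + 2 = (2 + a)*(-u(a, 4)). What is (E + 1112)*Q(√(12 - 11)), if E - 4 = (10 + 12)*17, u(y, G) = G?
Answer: -20860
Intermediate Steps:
E = 378 (E = 4 + (10 + 12)*17 = 4 + 22*17 = 4 + 374 = 378)
Q(a) = -10 - 4*a (Q(a) = -2 + (2 + a)*(-1*4) = -2 + (2 + a)*(-4) = -2 + (-8 - 4*a) = -10 - 4*a)
(E + 1112)*Q(√(12 - 11)) = (378 + 1112)*(-10 - 4*√(12 - 11)) = 1490*(-10 - 4*√1) = 1490*(-10 - 4*1) = 1490*(-10 - 4) = 1490*(-14) = -20860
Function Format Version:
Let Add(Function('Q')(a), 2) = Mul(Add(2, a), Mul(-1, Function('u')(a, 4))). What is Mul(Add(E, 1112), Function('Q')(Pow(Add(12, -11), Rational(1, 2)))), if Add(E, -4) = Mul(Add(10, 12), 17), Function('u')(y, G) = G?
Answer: -20860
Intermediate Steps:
E = 378 (E = Add(4, Mul(Add(10, 12), 17)) = Add(4, Mul(22, 17)) = Add(4, 374) = 378)
Function('Q')(a) = Add(-10, Mul(-4, a)) (Function('Q')(a) = Add(-2, Mul(Add(2, a), Mul(-1, 4))) = Add(-2, Mul(Add(2, a), -4)) = Add(-2, Add(-8, Mul(-4, a))) = Add(-10, Mul(-4, a)))
Mul(Add(E, 1112), Function('Q')(Pow(Add(12, -11), Rational(1, 2)))) = Mul(Add(378, 1112), Add(-10, Mul(-4, Pow(Add(12, -11), Rational(1, 2))))) = Mul(1490, Add(-10, Mul(-4, Pow(1, Rational(1, 2))))) = Mul(1490, Add(-10, Mul(-4, 1))) = Mul(1490, Add(-10, -4)) = Mul(1490, -14) = -20860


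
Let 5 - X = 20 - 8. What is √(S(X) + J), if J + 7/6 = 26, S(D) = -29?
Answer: 5*I*√6/6 ≈ 2.0412*I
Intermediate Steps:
X = -7 (X = 5 - (20 - 8) = 5 - 1*12 = 5 - 12 = -7)
J = 149/6 (J = -7/6 + 26 = 149/6 ≈ 24.833)
√(S(X) + J) = √(-29 + 149/6) = √(-25/6) = 5*I*√6/6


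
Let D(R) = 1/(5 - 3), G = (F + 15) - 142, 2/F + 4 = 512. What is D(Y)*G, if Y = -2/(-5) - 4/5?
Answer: -32257/508 ≈ -63.498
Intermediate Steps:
F = 1/254 (F = 2/(-4 + 512) = 2/508 = 2*(1/508) = 1/254 ≈ 0.0039370)
G = -32257/254 (G = (1/254 + 15) - 142 = 3811/254 - 142 = -32257/254 ≈ -127.00)
Y = -⅖ (Y = -2*(-⅕) - 4*⅕ = ⅖ - ⅘ = -⅖ ≈ -0.40000)
D(R) = ½ (D(R) = 1/2 = ½)
D(Y)*G = (½)*(-32257/254) = -32257/508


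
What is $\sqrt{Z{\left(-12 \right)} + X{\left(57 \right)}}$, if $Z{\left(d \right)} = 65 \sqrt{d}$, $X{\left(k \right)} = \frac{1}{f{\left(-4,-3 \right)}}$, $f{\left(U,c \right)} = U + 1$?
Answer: $\frac{\sqrt{-3 + 1170 i \sqrt{3}}}{3} \approx 10.603 + 10.618 i$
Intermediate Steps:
$f{\left(U,c \right)} = 1 + U$
$X{\left(k \right)} = - \frac{1}{3}$ ($X{\left(k \right)} = \frac{1}{1 - 4} = \frac{1}{-3} = - \frac{1}{3}$)
$\sqrt{Z{\left(-12 \right)} + X{\left(57 \right)}} = \sqrt{65 \sqrt{-12} - \frac{1}{3}} = \sqrt{65 \cdot 2 i \sqrt{3} - \frac{1}{3}} = \sqrt{130 i \sqrt{3} - \frac{1}{3}} = \sqrt{- \frac{1}{3} + 130 i \sqrt{3}}$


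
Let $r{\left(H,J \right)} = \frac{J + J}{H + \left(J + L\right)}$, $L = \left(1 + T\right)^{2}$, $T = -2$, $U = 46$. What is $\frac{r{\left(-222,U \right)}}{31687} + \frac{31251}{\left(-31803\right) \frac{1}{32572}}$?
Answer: $- \frac{1881508839623192}{58784930225} \approx -32007.0$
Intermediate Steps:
$L = 1$ ($L = \left(1 - 2\right)^{2} = \left(-1\right)^{2} = 1$)
$r{\left(H,J \right)} = \frac{2 J}{1 + H + J}$ ($r{\left(H,J \right)} = \frac{J + J}{H + \left(J + 1\right)} = \frac{2 J}{H + \left(1 + J\right)} = \frac{2 J}{1 + H + J}$)
$\frac{r{\left(-222,U \right)}}{31687} + \frac{31251}{\left(-31803\right) \frac{1}{32572}} = \frac{2 \cdot 46 \frac{1}{1 - 222 + 46}}{31687} + \frac{31251}{\left(-31803\right) \frac{1}{32572}} = 2 \cdot 46 \frac{1}{-175} \cdot \frac{1}{31687} + \frac{31251}{\left(-31803\right) \frac{1}{32572}} = 2 \cdot 46 \left(- \frac{1}{175}\right) \frac{1}{31687} + \frac{31251}{- \frac{31803}{32572}} = \left(- \frac{92}{175}\right) \frac{1}{31687} + 31251 \left(- \frac{32572}{31803}\right) = - \frac{92}{5545225} - \frac{339302524}{10601} = - \frac{1881508839623192}{58784930225}$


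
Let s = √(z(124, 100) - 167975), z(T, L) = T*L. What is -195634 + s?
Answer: -195634 + 35*I*√127 ≈ -1.9563e+5 + 394.43*I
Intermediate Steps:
z(T, L) = L*T
s = 35*I*√127 (s = √(100*124 - 167975) = √(12400 - 167975) = √(-155575) = 35*I*√127 ≈ 394.43*I)
-195634 + s = -195634 + 35*I*√127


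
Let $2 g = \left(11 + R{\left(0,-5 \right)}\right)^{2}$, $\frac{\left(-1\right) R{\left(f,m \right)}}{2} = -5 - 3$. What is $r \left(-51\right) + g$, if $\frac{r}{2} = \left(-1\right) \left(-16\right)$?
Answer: $- \frac{2535}{2} \approx -1267.5$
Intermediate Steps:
$R{\left(f,m \right)} = 16$ ($R{\left(f,m \right)} = - 2 \left(-5 - 3\right) = \left(-2\right) \left(-8\right) = 16$)
$g = \frac{729}{2}$ ($g = \frac{\left(11 + 16\right)^{2}}{2} = \frac{27^{2}}{2} = \frac{1}{2} \cdot 729 = \frac{729}{2} \approx 364.5$)
$r = 32$ ($r = 2 \left(\left(-1\right) \left(-16\right)\right) = 2 \cdot 16 = 32$)
$r \left(-51\right) + g = 32 \left(-51\right) + \frac{729}{2} = -1632 + \frac{729}{2} = - \frac{2535}{2}$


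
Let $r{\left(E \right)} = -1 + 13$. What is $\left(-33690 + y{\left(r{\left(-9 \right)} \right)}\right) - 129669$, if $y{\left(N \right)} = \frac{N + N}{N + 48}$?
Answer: $- \frac{816793}{5} \approx -1.6336 \cdot 10^{5}$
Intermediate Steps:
$r{\left(E \right)} = 12$
$y{\left(N \right)} = \frac{2 N}{48 + N}$
$\left(-33690 + y{\left(r{\left(-9 \right)} \right)}\right) - 129669 = \left(-33690 + 2 \cdot 12 \frac{1}{48 + 12}\right) - 129669 = \left(-33690 + 2 \cdot 12 \cdot \frac{1}{60}\right) - 129669 = \left(-33690 + \frac{2}{5}\right) - 129669 = - \frac{168448}{5} - 129669 = - \frac{816793}{5}$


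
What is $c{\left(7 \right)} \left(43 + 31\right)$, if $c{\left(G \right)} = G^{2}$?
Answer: $3626$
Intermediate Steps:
$c{\left(7 \right)} \left(43 + 31\right) = 7^{2} \left(43 + 31\right) = 49 \cdot 74 = 3626$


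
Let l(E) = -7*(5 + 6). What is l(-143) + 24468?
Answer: 24391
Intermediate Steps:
l(E) = -77 (l(E) = -7*11 = -77)
l(-143) + 24468 = -77 + 24468 = 24391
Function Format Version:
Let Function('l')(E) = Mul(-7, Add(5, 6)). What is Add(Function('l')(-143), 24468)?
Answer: 24391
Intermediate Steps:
Function('l')(E) = -77 (Function('l')(E) = Mul(-7, 11) = -77)
Add(Function('l')(-143), 24468) = Add(-77, 24468) = 24391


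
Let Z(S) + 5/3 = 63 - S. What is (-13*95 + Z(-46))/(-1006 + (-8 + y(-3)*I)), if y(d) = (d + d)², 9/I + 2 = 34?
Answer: 27064/24093 ≈ 1.1233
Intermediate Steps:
Z(S) = 184/3 - S (Z(S) = -5/3 + (63 - S) = 184/3 - S)
I = 9/32 (I = 9/(-2 + 34) = 9/32 ≈ 0.28125)
y(d) = 4*d² (y(d) = (2*d)² = 4*d²)
(-13*95 + Z(-46))/(-1006 + (-8 + y(-3)*I)) = (-13*95 + (184/3 - 1*(-46)))/(-1006 + (-8 + (4*(-3)²)*(9/32))) = (-1235 + (184/3 + 46))/(-1006 + (-8 + (4*9)*(9/32))) = (-1235 + 322/3)/(-1006 + (-8 + 36*(9/32))) = -3383/(3*(-1006 + (-8 + 81/8))) = -3383/(3*(-1006 + 17/8)) = -3383/(3*(-8031/8)) = -3383/3*(-8/8031) = 27064/24093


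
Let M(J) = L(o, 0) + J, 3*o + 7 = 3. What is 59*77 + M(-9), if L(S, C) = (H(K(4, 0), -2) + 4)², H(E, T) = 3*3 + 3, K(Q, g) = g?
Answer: 4790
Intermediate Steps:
o = -4/3 (o = -7/3 + (⅓)*3 = -7/3 + 1 = -4/3 ≈ -1.3333)
H(E, T) = 12 (H(E, T) = 9 + 3 = 12)
L(S, C) = 256 (L(S, C) = (12 + 4)² = 16² = 256)
M(J) = 256 + J
59*77 + M(-9) = 59*77 + (256 - 9) = 4543 + 247 = 4790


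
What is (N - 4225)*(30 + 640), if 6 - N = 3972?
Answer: -5487970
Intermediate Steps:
N = -3966 (N = 6 - 1*3972 = 6 - 3972 = -3966)
(N - 4225)*(30 + 640) = (-3966 - 4225)*(30 + 640) = -8191*670 = -5487970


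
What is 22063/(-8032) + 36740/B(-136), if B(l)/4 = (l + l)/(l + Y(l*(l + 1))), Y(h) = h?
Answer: -4942874703/8032 ≈ -6.1540e+5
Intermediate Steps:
B(l) = 8*l/(l + l*(1 + l)) (B(l) = 4*((l + l)/(l + l*(l + 1))) = 4*((2*l)/(l + l*(1 + l))) = 4*(2*l/(l + l*(1 + l))) = 8*l/(l + l*(1 + l)))
22063/(-8032) + 36740/B(-136) = 22063/(-8032) + 36740/((8/(2 - 136))) = 22063*(-1/8032) + 36740/((8/(-134))) = -22063/8032 + 36740/((8*(-1/134))) = -22063/8032 + 36740/(-4/67) = -22063/8032 + 36740*(-67/4) = -22063/8032 - 615395 = -4942874703/8032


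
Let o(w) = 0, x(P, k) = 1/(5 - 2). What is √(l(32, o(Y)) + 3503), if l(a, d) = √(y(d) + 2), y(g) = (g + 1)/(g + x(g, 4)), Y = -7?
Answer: √(3503 + √5) ≈ 59.205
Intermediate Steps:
x(P, k) = ⅓ (x(P, k) = 1/3 = ⅓)
y(g) = (1 + g)/(⅓ + g) (y(g) = (g + 1)/(g + ⅓) = (1 + g)/(⅓ + g))
l(a, d) = √(2 + 3*(1 + d)/(1 + 3*d)) (l(a, d) = √(3*(1 + d)/(1 + 3*d) + 2) = √(2 + 3*(1 + d)/(1 + 3*d)))
√(l(32, o(Y)) + 3503) = √(√((5 + 9*0)/(1 + 3*0)) + 3503) = √(√((5 + 0)/(1 + 0)) + 3503) = √(√(5/1) + 3503) = √(√(1*5) + 3503) = √(√5 + 3503) = √(3503 + √5)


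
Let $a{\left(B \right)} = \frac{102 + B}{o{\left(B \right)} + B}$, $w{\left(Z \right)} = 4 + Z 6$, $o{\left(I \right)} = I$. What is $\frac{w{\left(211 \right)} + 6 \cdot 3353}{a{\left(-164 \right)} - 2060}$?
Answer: $- \frac{3507632}{337809} \approx -10.383$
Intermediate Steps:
$w{\left(Z \right)} = 4 + 6 Z$
$a{\left(B \right)} = \frac{102 + B}{2 B}$ ($a{\left(B \right)} = \frac{102 + B}{B + B} = \frac{102 + B}{2 B}$)
$\frac{w{\left(211 \right)} + 6 \cdot 3353}{a{\left(-164 \right)} - 2060} = \frac{\left(4 + 6 \cdot 211\right) + 6 \cdot 3353}{\frac{102 - 164}{2 \left(-164\right)} - 2060} = \frac{\left(4 + 1266\right) + 20118}{\frac{1}{2} \left(- \frac{1}{164}\right) \left(-62\right) - 2060} = \frac{1270 + 20118}{\frac{31}{164} - 2060} = \frac{21388}{- \frac{337809}{164}} = 21388 \left(- \frac{164}{337809}\right) = - \frac{3507632}{337809}$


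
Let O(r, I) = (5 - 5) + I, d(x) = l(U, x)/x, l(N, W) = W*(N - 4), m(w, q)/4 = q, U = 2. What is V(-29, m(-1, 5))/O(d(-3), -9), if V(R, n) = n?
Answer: -20/9 ≈ -2.2222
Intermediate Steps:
m(w, q) = 4*q
l(N, W) = W*(-4 + N)
d(x) = -2 (d(x) = (x*(-4 + 2))/x = (x*(-2))/x = (-2*x)/x = -2)
O(r, I) = I (O(r, I) = 0 + I = I)
V(-29, m(-1, 5))/O(d(-3), -9) = (4*5)/(-9) = 20*(-⅑) = -20/9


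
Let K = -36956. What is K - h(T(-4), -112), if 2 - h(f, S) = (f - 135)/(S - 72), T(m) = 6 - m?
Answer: -6800147/184 ≈ -36957.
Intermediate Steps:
h(f, S) = 2 - (-135 + f)/(-72 + S) (h(f, S) = 2 - (f - 135)/(S - 72) = 2 - (-135 + f)/(-72 + S))
K - h(T(-4), -112) = -36956 - (-9 - (6 - 1*(-4)) + 2*(-112))/(-72 - 112) = -36956 - (-9 - (6 + 4) - 224)/(-184) = -36956 - (-1)*(-9 - 1*10 - 224)/184 = -36956 - (-1)*(-9 - 10 - 224)/184 = -36956 - (-1)*(-243)/184 = -36956 - 1*243/184 = -36956 - 243/184 = -6800147/184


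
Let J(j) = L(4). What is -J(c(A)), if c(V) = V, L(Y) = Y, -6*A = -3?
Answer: -4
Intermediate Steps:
A = ½ (A = -⅙*(-3) = ½ ≈ 0.50000)
J(j) = 4
-J(c(A)) = -1*4 = -4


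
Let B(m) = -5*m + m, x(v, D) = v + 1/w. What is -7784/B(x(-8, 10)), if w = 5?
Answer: -9730/39 ≈ -249.49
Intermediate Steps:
x(v, D) = ⅕ + v (x(v, D) = v + 1/5 = v + ⅕ = ⅕ + v)
B(m) = -4*m
-7784/B(x(-8, 10)) = -7784*(-1/(4*(⅕ - 8))) = -7784/((-4*(-39/5))) = -7784/156/5 = -7784*5/156 = -9730/39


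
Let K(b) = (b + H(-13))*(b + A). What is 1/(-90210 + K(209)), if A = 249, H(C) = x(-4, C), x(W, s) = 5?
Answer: 1/7802 ≈ 0.00012817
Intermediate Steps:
H(C) = 5
K(b) = (5 + b)*(249 + b) (K(b) = (b + 5)*(b + 249) = (5 + b)*(249 + b))
1/(-90210 + K(209)) = 1/(-90210 + (1245 + 209**2 + 254*209)) = 1/(-90210 + (1245 + 43681 + 53086)) = 1/(-90210 + 98012) = 1/7802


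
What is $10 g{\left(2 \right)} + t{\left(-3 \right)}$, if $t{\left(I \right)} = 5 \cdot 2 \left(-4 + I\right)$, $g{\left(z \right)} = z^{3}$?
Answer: $10$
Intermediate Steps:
$t{\left(I \right)} = -40 + 10 I$ ($t{\left(I \right)} = 10 \left(-4 + I\right) = -40 + 10 I$)
$10 g{\left(2 \right)} + t{\left(-3 \right)} = 10 \cdot 2^{3} + \left(-40 + 10 \left(-3\right)\right) = 10 \cdot 8 - 70 = 80 - 70 = 10$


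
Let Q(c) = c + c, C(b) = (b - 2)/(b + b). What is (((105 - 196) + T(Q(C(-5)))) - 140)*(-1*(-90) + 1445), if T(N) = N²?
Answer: -1757882/5 ≈ -3.5158e+5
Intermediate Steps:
C(b) = (-2 + b)/(2*b) (C(b) = (-2 + b)/((2*b)) = (-2 + b)*(1/(2*b)) = (-2 + b)/(2*b))
Q(c) = 2*c
(((105 - 196) + T(Q(C(-5)))) - 140)*(-1*(-90) + 1445) = (((105 - 196) + (2*((½)*(-2 - 5)/(-5)))²) - 140)*(-1*(-90) + 1445) = ((-91 + (2*((½)*(-⅕)*(-7)))²) - 140)*(90 + 1445) = ((-91 + (2*(7/10))²) - 140)*1535 = ((-91 + (7/5)²) - 140)*1535 = ((-91 + 49/25) - 140)*1535 = (-2226/25 - 140)*1535 = -5726/25*1535 = -1757882/5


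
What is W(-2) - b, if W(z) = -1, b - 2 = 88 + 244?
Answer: -335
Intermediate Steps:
b = 334 (b = 2 + (88 + 244) = 2 + 332 = 334)
W(-2) - b = -1 - 1*334 = -1 - 334 = -335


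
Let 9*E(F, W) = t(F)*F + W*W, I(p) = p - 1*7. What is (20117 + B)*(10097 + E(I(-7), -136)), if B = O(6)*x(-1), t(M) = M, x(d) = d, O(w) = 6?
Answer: 2203461715/9 ≈ 2.4483e+8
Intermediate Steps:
I(p) = -7 + p (I(p) = p - 7 = -7 + p)
B = -6 (B = 6*(-1) = -6)
E(F, W) = F²/9 + W²/9 (E(F, W) = (F*F + W*W)/9 = (F² + W²)/9 = F²/9 + W²/9)
(20117 + B)*(10097 + E(I(-7), -136)) = (20117 - 6)*(10097 + ((-7 - 7)²/9 + (⅑)*(-136)²)) = 20111*(10097 + ((⅑)*(-14)² + (⅑)*18496)) = 20111*(10097 + ((⅑)*196 + 18496/9)) = 20111*(10097 + (196/9 + 18496/9)) = 20111*(10097 + 18692/9) = 20111*(109565/9) = 2203461715/9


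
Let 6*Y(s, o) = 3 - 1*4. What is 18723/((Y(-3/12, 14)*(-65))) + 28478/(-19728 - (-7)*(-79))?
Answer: 2276475908/1318265 ≈ 1726.9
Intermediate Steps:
Y(s, o) = -1/6 (Y(s, o) = (3 - 1*4)/6 = (3 - 4)/6 = (1/6)*(-1) = -1/6)
18723/((Y(-3/12, 14)*(-65))) + 28478/(-19728 - (-7)*(-79)) = 18723/((-1/6*(-65))) + 28478/(-19728 - (-7)*(-79)) = 18723/(65/6) + 28478/(-19728 - 1*553) = 18723*(6/65) + 28478/(-19728 - 553) = 112338/65 + 28478/(-20281) = 112338/65 + 28478*(-1/20281) = 112338/65 - 28478/20281 = 2276475908/1318265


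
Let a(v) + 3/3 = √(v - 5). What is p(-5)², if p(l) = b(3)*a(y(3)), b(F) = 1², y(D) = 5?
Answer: 1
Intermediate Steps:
a(v) = -1 + √(-5 + v) (a(v) = -1 + √(v - 5) = -1 + √(-5 + v))
b(F) = 1
p(l) = -1 (p(l) = 1*(-1 + √(-5 + 5)) = 1*(-1 + √0) = 1*(-1 + 0) = 1*(-1) = -1)
p(-5)² = (-1)² = 1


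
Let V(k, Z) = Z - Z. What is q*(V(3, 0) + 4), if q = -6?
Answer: -24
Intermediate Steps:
V(k, Z) = 0
q*(V(3, 0) + 4) = -6*(0 + 4) = -6*4 = -24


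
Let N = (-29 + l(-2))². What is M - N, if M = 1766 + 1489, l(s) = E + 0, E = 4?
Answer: 2630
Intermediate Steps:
l(s) = 4 (l(s) = 4 + 0 = 4)
M = 3255
N = 625 (N = (-29 + 4)² = (-25)² = 625)
M - N = 3255 - 1*625 = 3255 - 625 = 2630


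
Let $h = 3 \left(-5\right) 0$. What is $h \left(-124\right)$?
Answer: $0$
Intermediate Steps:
$h = 0$ ($h = \left(-15\right) 0 = 0$)
$h \left(-124\right) = 0 \left(-124\right) = 0$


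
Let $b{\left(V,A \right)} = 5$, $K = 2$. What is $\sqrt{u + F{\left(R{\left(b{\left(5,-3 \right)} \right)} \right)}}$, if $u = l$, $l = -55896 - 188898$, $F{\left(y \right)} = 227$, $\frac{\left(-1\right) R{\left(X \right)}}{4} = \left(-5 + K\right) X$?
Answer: $i \sqrt{244567} \approx 494.54 i$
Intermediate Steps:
$R{\left(X \right)} = 12 X$ ($R{\left(X \right)} = - 4 \left(-5 + 2\right) X = - 4 \left(- 3 X\right) = 12 X$)
$l = -244794$
$u = -244794$
$\sqrt{u + F{\left(R{\left(b{\left(5,-3 \right)} \right)} \right)}} = \sqrt{-244794 + 227} = \sqrt{-244567} = i \sqrt{244567}$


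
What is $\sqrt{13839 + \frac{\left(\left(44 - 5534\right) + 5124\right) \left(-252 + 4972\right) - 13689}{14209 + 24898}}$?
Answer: $\frac{2 \sqrt{5274171069087}}{39107} \approx 117.45$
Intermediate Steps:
$\sqrt{13839 + \frac{\left(\left(44 - 5534\right) + 5124\right) \left(-252 + 4972\right) - 13689}{14209 + 24898}} = \sqrt{13839 + \frac{\left(-5490 + 5124\right) 4720 - 13689}{39107}} = \sqrt{13839 + \left(\left(-366\right) 4720 - 13689\right) \frac{1}{39107}} = \sqrt{13839 + \left(-1727520 - 13689\right) \frac{1}{39107}} = \sqrt{13839 - \frac{1741209}{39107}} = \sqrt{\frac{539460564}{39107}} = \frac{2 \sqrt{5274171069087}}{39107}$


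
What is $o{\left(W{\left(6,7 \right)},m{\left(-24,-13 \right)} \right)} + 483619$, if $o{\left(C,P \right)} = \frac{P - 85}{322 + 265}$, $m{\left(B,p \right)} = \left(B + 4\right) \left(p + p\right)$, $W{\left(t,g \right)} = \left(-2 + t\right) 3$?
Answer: $\frac{283884788}{587} \approx 4.8362 \cdot 10^{5}$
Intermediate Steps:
$W{\left(t,g \right)} = -6 + 3 t$
$m{\left(B,p \right)} = 2 p \left(4 + B\right)$ ($m{\left(B,p \right)} = \left(4 + B\right) 2 p = 2 p \left(4 + B\right)$)
$o{\left(C,P \right)} = - \frac{85}{587} + \frac{P}{587}$ ($o{\left(C,P \right)} = \frac{-85 + P}{587} = \left(-85 + P\right) \frac{1}{587} = - \frac{85}{587} + \frac{P}{587}$)
$o{\left(W{\left(6,7 \right)},m{\left(-24,-13 \right)} \right)} + 483619 = \left(- \frac{85}{587} + \frac{2 \left(-13\right) \left(4 - 24\right)}{587}\right) + 483619 = \left(- \frac{85}{587} + \frac{2 \left(-13\right) \left(-20\right)}{587}\right) + 483619 = \left(- \frac{85}{587} + \frac{1}{587} \cdot 520\right) + 483619 = \left(- \frac{85}{587} + \frac{520}{587}\right) + 483619 = \frac{435}{587} + 483619 = \frac{283884788}{587}$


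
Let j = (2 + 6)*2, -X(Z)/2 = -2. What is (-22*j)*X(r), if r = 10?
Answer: -1408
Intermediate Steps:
X(Z) = 4 (X(Z) = -2*(-2) = 4)
j = 16 (j = 8*2 = 16)
(-22*j)*X(r) = -22*16*4 = -352*4 = -1408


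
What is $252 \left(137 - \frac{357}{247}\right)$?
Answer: $\frac{8437464}{247} \approx 34160.0$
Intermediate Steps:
$252 \left(137 - \frac{357}{247}\right) = 252 \cdot \frac{33482}{247} = \frac{8437464}{247}$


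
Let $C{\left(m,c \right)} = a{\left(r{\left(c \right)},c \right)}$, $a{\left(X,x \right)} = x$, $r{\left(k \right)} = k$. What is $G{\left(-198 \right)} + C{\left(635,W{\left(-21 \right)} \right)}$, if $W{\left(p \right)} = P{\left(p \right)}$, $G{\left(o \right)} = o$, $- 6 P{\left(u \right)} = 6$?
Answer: $-199$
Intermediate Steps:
$P{\left(u \right)} = -1$ ($P{\left(u \right)} = \left(- \frac{1}{6}\right) 6 = -1$)
$W{\left(p \right)} = -1$
$C{\left(m,c \right)} = c$
$G{\left(-198 \right)} + C{\left(635,W{\left(-21 \right)} \right)} = -198 - 1 = -199$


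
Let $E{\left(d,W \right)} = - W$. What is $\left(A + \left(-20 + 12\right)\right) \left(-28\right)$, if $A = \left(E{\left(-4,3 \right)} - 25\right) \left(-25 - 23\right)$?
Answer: $-37408$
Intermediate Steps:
$A = 1344$ ($A = \left(\left(-1\right) 3 - 25\right) \left(-25 - 23\right) = \left(-3 - 25\right) \left(-48\right) = \left(-28\right) \left(-48\right) = 1344$)
$\left(A + \left(-20 + 12\right)\right) \left(-28\right) = \left(1344 + \left(-20 + 12\right)\right) \left(-28\right) = \left(1344 - 8\right) \left(-28\right) = 1336 \left(-28\right) = -37408$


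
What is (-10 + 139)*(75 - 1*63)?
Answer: 1548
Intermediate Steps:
(-10 + 139)*(75 - 1*63) = 129*(75 - 63) = 129*12 = 1548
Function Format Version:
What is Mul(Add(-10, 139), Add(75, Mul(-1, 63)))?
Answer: 1548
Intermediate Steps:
Mul(Add(-10, 139), Add(75, Mul(-1, 63))) = Mul(129, Add(75, -63)) = Mul(129, 12) = 1548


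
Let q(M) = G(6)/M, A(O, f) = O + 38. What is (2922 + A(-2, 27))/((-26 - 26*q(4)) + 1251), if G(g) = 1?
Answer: 5916/2437 ≈ 2.4276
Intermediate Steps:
A(O, f) = 38 + O
q(M) = 1/M
(2922 + A(-2, 27))/((-26 - 26*q(4)) + 1251) = (2922 + (38 - 2))/((-26 - 26/4) + 1251) = (2922 + 36)/((-26 - 26*1/4) + 1251) = 2958/((-26 - 13/2) + 1251) = 2958/(-65/2 + 1251) = 2958/(2437/2) = 2958*(2/2437) = 5916/2437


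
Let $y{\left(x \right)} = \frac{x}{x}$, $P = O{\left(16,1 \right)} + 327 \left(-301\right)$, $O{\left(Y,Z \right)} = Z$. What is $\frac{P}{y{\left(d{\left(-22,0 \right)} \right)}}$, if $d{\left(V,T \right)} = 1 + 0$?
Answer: $-98426$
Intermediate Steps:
$d{\left(V,T \right)} = 1$
$P = -98426$ ($P = 1 + 327 \left(-301\right) = 1 - 98427 = -98426$)
$y{\left(x \right)} = 1$
$\frac{P}{y{\left(d{\left(-22,0 \right)} \right)}} = - \frac{98426}{1} = \left(-98426\right) 1 = -98426$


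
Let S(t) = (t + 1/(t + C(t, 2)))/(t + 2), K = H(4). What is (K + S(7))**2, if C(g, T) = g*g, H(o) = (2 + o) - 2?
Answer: 644809/28224 ≈ 22.846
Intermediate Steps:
H(o) = o
K = 4
C(g, T) = g**2
S(t) = (t + 1/(t + t**2))/(2 + t) (S(t) = (t + 1/(t + t**2))/(t + 2) = (t + 1/(t + t**2))/(2 + t))
(K + S(7))**2 = (4 + (1 + 7**2 + 7**3)/(7*(2 + 7**2 + 3*7)))**2 = (4 + (1 + 49 + 343)/(7*(2 + 49 + 21)))**2 = (4 + (1/7)*393/72)**2 = (4 + (1/7)*(1/72)*393)**2 = (4 + 131/168)**2 = (803/168)**2 = 644809/28224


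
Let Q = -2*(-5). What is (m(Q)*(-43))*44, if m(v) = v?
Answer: -18920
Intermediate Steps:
Q = 10
(m(Q)*(-43))*44 = (10*(-43))*44 = -430*44 = -18920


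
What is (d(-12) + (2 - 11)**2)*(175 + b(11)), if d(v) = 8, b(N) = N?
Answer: 16554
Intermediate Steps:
(d(-12) + (2 - 11)**2)*(175 + b(11)) = (8 + (2 - 11)**2)*(175 + 11) = (8 + (-9)**2)*186 = (8 + 81)*186 = 89*186 = 16554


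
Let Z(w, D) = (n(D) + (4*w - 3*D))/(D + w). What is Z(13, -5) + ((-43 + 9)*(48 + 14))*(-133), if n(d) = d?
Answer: 1121487/4 ≈ 2.8037e+5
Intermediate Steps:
Z(w, D) = (-2*D + 4*w)/(D + w) (Z(w, D) = (D + (4*w - 3*D))/(D + w) = (D + (-3*D + 4*w))/(D + w) = (-2*D + 4*w)/(D + w))
Z(13, -5) + ((-43 + 9)*(48 + 14))*(-133) = 2*(-1*(-5) + 2*13)/(-5 + 13) + ((-43 + 9)*(48 + 14))*(-133) = 2*(5 + 26)/8 - 34*62*(-133) = 2*(⅛)*31 - 2108*(-133) = 31/4 + 280364 = 1121487/4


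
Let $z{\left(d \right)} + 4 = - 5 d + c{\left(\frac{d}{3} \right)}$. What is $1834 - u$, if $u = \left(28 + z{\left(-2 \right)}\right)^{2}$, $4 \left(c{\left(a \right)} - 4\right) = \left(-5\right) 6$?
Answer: $\frac{3615}{4} \approx 903.75$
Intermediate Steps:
$c{\left(a \right)} = - \frac{7}{2}$ ($c{\left(a \right)} = 4 + \frac{\left(-5\right) 6}{4} = 4 + \frac{1}{4} \left(-30\right) = 4 - \frac{15}{2} = - \frac{7}{2}$)
$z{\left(d \right)} = - \frac{15}{2} - 5 d$ ($z{\left(d \right)} = -4 - \left(\frac{7}{2} + 5 d\right) = - \frac{15}{2} - 5 d$)
$u = \frac{3721}{4}$ ($u = \left(28 - - \frac{5}{2}\right)^{2} = \left(28 + \left(- \frac{15}{2} + 10\right)\right)^{2} = \left(28 + \frac{5}{2}\right)^{2} = \left(\frac{61}{2}\right)^{2} = \frac{3721}{4} \approx 930.25$)
$1834 - u = 1834 - \frac{3721}{4} = \frac{3615}{4}$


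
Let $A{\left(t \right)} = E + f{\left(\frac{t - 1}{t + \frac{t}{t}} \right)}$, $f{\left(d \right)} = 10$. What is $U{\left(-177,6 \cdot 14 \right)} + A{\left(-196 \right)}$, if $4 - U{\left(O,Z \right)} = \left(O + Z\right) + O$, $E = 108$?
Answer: $392$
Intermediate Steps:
$U{\left(O,Z \right)} = 4 - Z - 2 O$ ($U{\left(O,Z \right)} = 4 - \left(\left(O + Z\right) + O\right) = 4 - \left(Z + 2 O\right) = 4 - Z - 2 O$)
$A{\left(t \right)} = 118$ ($A{\left(t \right)} = 108 + 10 = 118$)
$U{\left(-177,6 \cdot 14 \right)} + A{\left(-196 \right)} = \left(4 - 6 \cdot 14 - -354\right) + 118 = \left(4 - 84 + 354\right) + 118 = 274 + 118 = 392$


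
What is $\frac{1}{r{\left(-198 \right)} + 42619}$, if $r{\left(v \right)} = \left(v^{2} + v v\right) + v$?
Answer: $\frac{1}{120829} \approx 8.2762 \cdot 10^{-6}$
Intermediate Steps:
$r{\left(v \right)} = v + 2 v^{2}$ ($r{\left(v \right)} = \left(v^{2} + v^{2}\right) + v = 2 v^{2} + v = v + 2 v^{2}$)
$\frac{1}{r{\left(-198 \right)} + 42619} = \frac{1}{- 198 \left(1 + 2 \left(-198\right)\right) + 42619} = \frac{1}{- 198 \left(1 - 396\right) + 42619} = \frac{1}{\left(-198\right) \left(-395\right) + 42619} = \frac{1}{78210 + 42619} = \frac{1}{120829}$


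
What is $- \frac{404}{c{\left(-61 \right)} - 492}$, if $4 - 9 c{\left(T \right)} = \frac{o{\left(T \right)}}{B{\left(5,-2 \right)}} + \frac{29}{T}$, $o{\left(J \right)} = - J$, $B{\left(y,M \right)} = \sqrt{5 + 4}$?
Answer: $\frac{332694}{406613} \approx 0.81821$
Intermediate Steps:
$B{\left(y,M \right)} = 3$ ($B{\left(y,M \right)} = \sqrt{9} = 3$)
$c{\left(T \right)} = \frac{4}{9} - \frac{29}{9 T} + \frac{T}{27}$ ($c{\left(T \right)} = \frac{4}{9} - \frac{\frac{\left(-1\right) T}{3} + \frac{29}{T}}{9} = \frac{4}{9} - \frac{- T \frac{1}{3} + \frac{29}{T}}{9} = \frac{4}{9} - \frac{- \frac{T}{3} + \frac{29}{T}}{9} = \frac{4}{9} - \frac{\frac{29}{T} - \frac{T}{3}}{9} = \frac{4}{9} + \left(- \frac{29}{9 T} + \frac{T}{27}\right) = \frac{4}{9} - \frac{29}{9 T} + \frac{T}{27}$)
$- \frac{404}{c{\left(-61 \right)} - 492} = - \frac{404}{\frac{-87 - 61 \left(12 - 61\right)}{27 \left(-61\right)} - 492} = - \frac{404}{\frac{1}{27} \left(- \frac{1}{61}\right) \left(-87 - -2989\right) - 492} = - \frac{404}{\frac{1}{27} \left(- \frac{1}{61}\right) \left(-87 + 2989\right) - 492} = - \frac{404}{\frac{1}{27} \left(- \frac{1}{61}\right) 2902 - 492} = - \frac{404}{- \frac{2902}{1647} - 492} = - \frac{404}{- \frac{813226}{1647}} = \left(-404\right) \left(- \frac{1647}{813226}\right) = \frac{332694}{406613}$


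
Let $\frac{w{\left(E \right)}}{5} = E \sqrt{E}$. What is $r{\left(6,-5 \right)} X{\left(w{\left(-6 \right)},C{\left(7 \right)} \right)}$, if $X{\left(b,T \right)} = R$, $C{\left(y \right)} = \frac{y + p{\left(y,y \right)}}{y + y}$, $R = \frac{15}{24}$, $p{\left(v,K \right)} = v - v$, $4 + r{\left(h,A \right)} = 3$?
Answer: $- \frac{5}{8} \approx -0.625$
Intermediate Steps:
$r{\left(h,A \right)} = -1$ ($r{\left(h,A \right)} = -4 + 3 = -1$)
$p{\left(v,K \right)} = 0$
$R = \frac{5}{8}$ ($R = 15 \cdot \frac{1}{24} = \frac{5}{8} \approx 0.625$)
$w{\left(E \right)} = 5 E^{\frac{3}{2}}$ ($w{\left(E \right)} = 5 E \sqrt{E} = 5 E^{\frac{3}{2}}$)
$C{\left(y \right)} = \frac{1}{2}$ ($C{\left(y \right)} = \frac{y + 0}{y + y} = \frac{y}{2 y} = y \frac{1}{2 y} = \frac{1}{2}$)
$X{\left(b,T \right)} = \frac{5}{8}$
$r{\left(6,-5 \right)} X{\left(w{\left(-6 \right)},C{\left(7 \right)} \right)} = \left(-1\right) \frac{5}{8} = - \frac{5}{8}$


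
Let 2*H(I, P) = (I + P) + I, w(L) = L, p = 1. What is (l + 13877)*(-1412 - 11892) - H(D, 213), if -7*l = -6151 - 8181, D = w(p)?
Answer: -2966021873/14 ≈ -2.1186e+8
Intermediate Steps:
D = 1
l = 14332/7 (l = -(-6151 - 8181)/7 = -⅐*(-14332) = 14332/7 ≈ 2047.4)
H(I, P) = I + P/2 (H(I, P) = ((I + P) + I)/2 = (P + 2*I)/2 = I + P/2)
(l + 13877)*(-1412 - 11892) - H(D, 213) = (14332/7 + 13877)*(-1412 - 11892) - (1 + (½)*213) = (111471/7)*(-13304) - (1 + 213/2) = -1483010184/7 - 1*215/2 = -1483010184/7 - 215/2 = -2966021873/14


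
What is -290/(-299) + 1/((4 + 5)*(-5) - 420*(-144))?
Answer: 19418699/20021040 ≈ 0.96991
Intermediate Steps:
-290/(-299) + 1/((4 + 5)*(-5) - 420*(-144)) = -290*(-1/299) - 1/144/(9*(-5) - 420) = 290/299 - 1/144/(-45 - 420) = 290/299 - 1/144/(-465) = 290/299 - 1/465*(-1/144) = 290/299 + 1/66960 = 19418699/20021040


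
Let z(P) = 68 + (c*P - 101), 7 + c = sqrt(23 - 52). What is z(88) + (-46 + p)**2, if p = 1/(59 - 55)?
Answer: 23105/16 + 88*I*sqrt(29) ≈ 1444.1 + 473.89*I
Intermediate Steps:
p = 1/4 ≈ 0.25000
c = -7 + I*sqrt(29) (c = -7 + sqrt(23 - 52) = -7 + sqrt(-29) = -7 + I*sqrt(29) ≈ -7.0 + 5.3852*I)
z(P) = -33 + P*(-7 + I*sqrt(29)) (z(P) = 68 + ((-7 + I*sqrt(29))*P - 101) = 68 + (P*(-7 + I*sqrt(29)) - 101) = 68 + (-101 + P*(-7 + I*sqrt(29))) = -33 + P*(-7 + I*sqrt(29)))
z(88) + (-46 + p)**2 = (-33 - 1*88*(7 - I*sqrt(29))) + (-46 + 1/4)**2 = (-33 + (-616 + 88*I*sqrt(29))) + (-183/4)**2 = (-649 + 88*I*sqrt(29)) + 33489/16 = 23105/16 + 88*I*sqrt(29)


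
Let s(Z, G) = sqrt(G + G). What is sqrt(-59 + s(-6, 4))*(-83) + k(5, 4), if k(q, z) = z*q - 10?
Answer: 10 - 83*sqrt(-59 + 2*sqrt(2)) ≈ 10.0 - 622.07*I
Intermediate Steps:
s(Z, G) = sqrt(2)*sqrt(G) (s(Z, G) = sqrt(2*G) = sqrt(2)*sqrt(G))
k(q, z) = -10 + q*z (k(q, z) = q*z - 10 = -10 + q*z)
sqrt(-59 + s(-6, 4))*(-83) + k(5, 4) = sqrt(-59 + sqrt(2)*sqrt(4))*(-83) + (-10 + 5*4) = sqrt(-59 + sqrt(2)*2)*(-83) + (-10 + 20) = sqrt(-59 + 2*sqrt(2))*(-83) + 10 = -83*sqrt(-59 + 2*sqrt(2)) + 10 = 10 - 83*sqrt(-59 + 2*sqrt(2))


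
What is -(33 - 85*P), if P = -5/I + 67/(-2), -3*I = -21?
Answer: -41177/14 ≈ -2941.2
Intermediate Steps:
I = 7 (I = -⅓*(-21) = 7)
P = -479/14 (P = -5/7 + 67/(-2) = -5*⅐ + 67*(-½) = -5/7 - 67/2 = -479/14 ≈ -34.214)
-(33 - 85*P) = -(33 - 85*(-479/14)) = -(33 + 40715/14) = -1*41177/14 = -41177/14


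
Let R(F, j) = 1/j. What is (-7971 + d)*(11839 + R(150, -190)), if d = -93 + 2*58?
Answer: -8939151366/95 ≈ -9.4096e+7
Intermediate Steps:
d = 23 (d = -93 + 116 = 23)
(-7971 + d)*(11839 + R(150, -190)) = (-7971 + 23)*(11839 + 1/(-190)) = -7948*(11839 - 1/190) = -7948*2249409/190 = -8939151366/95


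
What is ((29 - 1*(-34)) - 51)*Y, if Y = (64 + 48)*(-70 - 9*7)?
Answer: -178752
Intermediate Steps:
Y = -14896 (Y = 112*(-70 - 63) = 112*(-133) = -14896)
((29 - 1*(-34)) - 51)*Y = ((29 - 1*(-34)) - 51)*(-14896) = ((29 + 34) - 51)*(-14896) = (63 - 51)*(-14896) = 12*(-14896) = -178752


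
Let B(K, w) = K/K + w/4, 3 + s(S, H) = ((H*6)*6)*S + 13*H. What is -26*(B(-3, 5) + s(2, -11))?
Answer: 48659/2 ≈ 24330.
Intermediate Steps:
s(S, H) = -3 + 13*H + 36*H*S (s(S, H) = -3 + (((H*6)*6)*S + 13*H) = -3 + (((6*H)*6)*S + 13*H) = -3 + ((36*H)*S + 13*H) = -3 + (36*H*S + 13*H) = -3 + (13*H + 36*H*S) = -3 + 13*H + 36*H*S)
B(K, w) = 1 + w/4 (B(K, w) = 1 + w*(1/4) = 1 + w/4)
-26*(B(-3, 5) + s(2, -11)) = -26*((1 + (1/4)*5) + (-3 + 13*(-11) + 36*(-11)*2)) = -26*((1 + 5/4) + (-3 - 143 - 792)) = -26*(9/4 - 938) = -26*(-3743/4) = 48659/2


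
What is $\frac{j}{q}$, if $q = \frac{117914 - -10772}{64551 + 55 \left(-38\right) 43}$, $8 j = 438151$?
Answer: $- \frac{11093545169}{1029488} \approx -10776.0$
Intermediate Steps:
$j = \frac{438151}{8}$ ($j = \frac{1}{8} \cdot 438151 = \frac{438151}{8} \approx 54769.0$)
$q = - \frac{128686}{25319}$ ($q = \frac{117914 + 10772}{64551 - 89870} = \frac{128686}{64551 - 89870} = \frac{128686}{-25319} = 128686 \left(- \frac{1}{25319}\right) = - \frac{128686}{25319} \approx -5.0826$)
$\frac{j}{q} = \frac{438151}{8 \left(- \frac{128686}{25319}\right)} = \frac{438151}{8} \left(- \frac{25319}{128686}\right) = - \frac{11093545169}{1029488}$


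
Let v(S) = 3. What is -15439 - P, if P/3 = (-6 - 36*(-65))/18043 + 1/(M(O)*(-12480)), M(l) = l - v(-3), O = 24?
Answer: -24336126691397/1576236480 ≈ -15439.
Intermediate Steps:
M(l) = -3 + l (M(l) = l - 1*3 = l - 3 = -3 + l)
P = 611676677/1576236480 (P = 3*((-6 - 36*(-65))/18043 + 1/((-3 + 24)*(-12480))) = 3*((-6 + 2340)*(1/18043) - 1/12480/21) = 3*(2334*(1/18043) + (1/21)*(-1/12480)) = 3*(2334/18043 - 1/262080) = 3*(611676677/4728709440) = 611676677/1576236480 ≈ 0.38806)
-15439 - P = -15439 - 1*611676677/1576236480 = -15439 - 611676677/1576236480 = -24336126691397/1576236480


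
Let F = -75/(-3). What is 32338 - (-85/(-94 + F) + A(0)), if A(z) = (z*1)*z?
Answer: 2231237/69 ≈ 32337.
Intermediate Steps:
F = 25 (F = -75*(-1)/3 = -1*(-25) = 25)
A(z) = z² (A(z) = z*z = z²)
32338 - (-85/(-94 + F) + A(0)) = 32338 - (-85/(-94 + 25) + 0²) = 32338 - (-85/(-69) + 0) = 32338 - (-85*(-1/69) + 0) = 32338 - (85/69 + 0) = 32338 - 1*85/69 = 32338 - 85/69 = 2231237/69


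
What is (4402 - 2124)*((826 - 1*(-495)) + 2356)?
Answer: 8376206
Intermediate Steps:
(4402 - 2124)*((826 - 1*(-495)) + 2356) = 2278*((826 + 495) + 2356) = 2278*(1321 + 2356) = 2278*3677 = 8376206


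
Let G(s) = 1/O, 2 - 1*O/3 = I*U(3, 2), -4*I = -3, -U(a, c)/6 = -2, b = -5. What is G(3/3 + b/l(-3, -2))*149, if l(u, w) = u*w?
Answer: -149/21 ≈ -7.0952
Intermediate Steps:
U(a, c) = 12 (U(a, c) = -6*(-2) = 12)
I = ¾ (I = -¼*(-3) = ¾ ≈ 0.75000)
O = -21 (O = 6 - 9*12/4 = 6 - 3*9 = 6 - 27 = -21)
G(s) = -1/21 (G(s) = 1/(-21) = -1/21)
G(3/3 + b/l(-3, -2))*149 = -1/21*149 = -149/21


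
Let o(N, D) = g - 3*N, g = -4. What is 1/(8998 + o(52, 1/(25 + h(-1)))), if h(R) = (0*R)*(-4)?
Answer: 1/8838 ≈ 0.00011315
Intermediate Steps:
h(R) = 0 (h(R) = 0*(-4) = 0)
o(N, D) = -4 - 3*N
1/(8998 + o(52, 1/(25 + h(-1)))) = 1/(8998 + (-4 - 3*52)) = 1/(8998 + (-4 - 156)) = 1/(8998 - 160) = 1/8838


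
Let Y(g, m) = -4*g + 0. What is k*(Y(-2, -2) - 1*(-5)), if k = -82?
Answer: -1066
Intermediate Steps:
Y(g, m) = -4*g
k*(Y(-2, -2) - 1*(-5)) = -82*(-4*(-2) - 1*(-5)) = -82*(8 + 5) = -82*13 = -1066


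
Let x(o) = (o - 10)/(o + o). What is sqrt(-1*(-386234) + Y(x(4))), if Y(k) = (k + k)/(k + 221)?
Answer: 2*sqrt(74944940597)/881 ≈ 621.48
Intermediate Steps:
x(o) = (-10 + o)/(2*o) (x(o) = (-10 + o)/((2*o)) = (-10 + o)*(1/(2*o)) = (-10 + o)/(2*o))
Y(k) = 2*k/(221 + k) (Y(k) = (2*k)/(221 + k) = 2*k/(221 + k))
sqrt(-1*(-386234) + Y(x(4))) = sqrt(-1*(-386234) + 2*((1/2)*(-10 + 4)/4)/(221 + (1/2)*(-10 + 4)/4)) = sqrt(386234 + 2*((1/2)*(1/4)*(-6))/(221 + (1/2)*(1/4)*(-6))) = sqrt(386234 + 2*(-3/4)/(221 - 3/4)) = sqrt(386234 + 2*(-3/4)/(881/4)) = sqrt(386234 + 2*(-3/4)*(4/881)) = sqrt(386234 - 6/881) = sqrt(340272148/881) = 2*sqrt(74944940597)/881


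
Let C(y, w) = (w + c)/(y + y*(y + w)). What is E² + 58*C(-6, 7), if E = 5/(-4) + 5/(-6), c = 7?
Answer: -9119/144 ≈ -63.326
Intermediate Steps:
E = -25/12 (E = 5*(-¼) + 5*(-⅙) = -5/4 - ⅚ = -25/12 ≈ -2.0833)
C(y, w) = (7 + w)/(y + y*(w + y)) (C(y, w) = (w + 7)/(y + y*(y + w)) = (7 + w)/(y + y*(w + y)))
E² + 58*C(-6, 7) = (-25/12)² + 58*((7 + 7)/((-6)*(1 + 7 - 6))) = 625/144 + 58*(-⅙*14/2) = 625/144 + 58*(-⅙*½*14) = 625/144 + 58*(-7/6) = 625/144 - 203/3 = -9119/144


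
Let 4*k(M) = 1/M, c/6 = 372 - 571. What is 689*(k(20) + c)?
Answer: -65812591/80 ≈ -8.2266e+5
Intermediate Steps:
c = -1194 (c = 6*(372 - 571) = 6*(-199) = -1194)
k(M) = 1/(4*M)
689*(k(20) + c) = 689*((1/4)/20 - 1194) = 689*((1/4)*(1/20) - 1194) = 689*(1/80 - 1194) = 689*(-95519/80) = -65812591/80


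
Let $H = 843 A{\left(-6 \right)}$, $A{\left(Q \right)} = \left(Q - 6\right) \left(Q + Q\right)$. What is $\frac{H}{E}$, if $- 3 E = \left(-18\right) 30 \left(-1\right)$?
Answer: $- \frac{3372}{5} \approx -674.4$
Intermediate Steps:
$E = -180$ ($E = - \frac{\left(-18\right) 30 \left(-1\right)}{3} = - \frac{\left(-540\right) \left(-1\right)}{3} = \left(- \frac{1}{3}\right) 540 = -180$)
$A{\left(Q \right)} = 2 Q \left(-6 + Q\right)$ ($A{\left(Q \right)} = \left(-6 + Q\right) 2 Q = 2 Q \left(-6 + Q\right)$)
$H = 121392$ ($H = 843 \cdot 2 \left(-6\right) \left(-6 - 6\right) = 843 \cdot 2 \left(-6\right) \left(-12\right) = 843 \cdot 144 = 121392$)
$\frac{H}{E} = \frac{121392}{-180} = 121392 \left(- \frac{1}{180}\right) = - \frac{3372}{5}$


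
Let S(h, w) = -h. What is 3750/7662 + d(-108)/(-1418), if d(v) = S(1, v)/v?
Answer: 95713723/195564888 ≈ 0.48942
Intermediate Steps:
d(v) = -1/v (d(v) = (-1*1)/v = -1/v)
3750/7662 + d(-108)/(-1418) = 3750/7662 - 1/(-108)/(-1418) = 3750*(1/7662) - 1*(-1/108)*(-1/1418) = 625/1277 + (1/108)*(-1/1418) = 625/1277 - 1/153144 = 95713723/195564888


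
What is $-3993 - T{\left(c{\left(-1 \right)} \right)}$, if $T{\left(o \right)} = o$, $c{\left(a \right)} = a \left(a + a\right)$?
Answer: $-3995$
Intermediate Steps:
$c{\left(a \right)} = 2 a^{2}$ ($c{\left(a \right)} = a 2 a = 2 a^{2}$)
$-3993 - T{\left(c{\left(-1 \right)} \right)} = -3993 - 2 \left(-1\right)^{2} = -3993 - 2 \cdot 1 = -3993 - 2 = -3995$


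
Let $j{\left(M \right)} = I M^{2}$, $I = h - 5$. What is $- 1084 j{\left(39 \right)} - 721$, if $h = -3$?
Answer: $13189391$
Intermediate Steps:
$I = -8$ ($I = -3 - 5 = -8$)
$j{\left(M \right)} = - 8 M^{2}$
$- 1084 j{\left(39 \right)} - 721 = - 1084 \left(- 8 \cdot 39^{2}\right) - 721 = - 1084 \left(\left(-8\right) 1521\right) - 721 = \left(-1084\right) \left(-12168\right) - 721 = 13190112 - 721 = 13189391$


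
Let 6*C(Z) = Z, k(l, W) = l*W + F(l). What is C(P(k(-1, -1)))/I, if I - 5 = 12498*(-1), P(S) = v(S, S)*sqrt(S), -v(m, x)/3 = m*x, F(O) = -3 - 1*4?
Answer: 18*I*sqrt(6)/12493 ≈ 0.0035292*I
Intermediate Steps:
F(O) = -7 (F(O) = -3 - 4 = -7)
v(m, x) = -3*m*x
k(l, W) = -7 + W*l (k(l, W) = l*W - 7 = W*l - 7 = -7 + W*l)
P(S) = -3*S**(5/2) (P(S) = (-3*S*S)*sqrt(S) = (-3*S**2)*sqrt(S) = -3*S**(5/2))
C(Z) = Z/6
I = -12493 (I = 5 + 12498*(-1) = 5 - 12498 = -12493)
C(P(k(-1, -1)))/I = ((-3*(-7 - 1*(-1))**(5/2))/6)/(-12493) = ((-3*(-7 + 1)**(5/2))/6)*(-1/12493) = ((-108*I*sqrt(6))/6)*(-1/12493) = -18*I*sqrt(6)*(-1/12493) = 18*I*sqrt(6)/12493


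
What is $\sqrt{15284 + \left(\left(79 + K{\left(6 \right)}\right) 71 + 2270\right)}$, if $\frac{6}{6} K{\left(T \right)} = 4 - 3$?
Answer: $\sqrt{23234} \approx 152.43$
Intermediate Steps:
$K{\left(T \right)} = 1$ ($K{\left(T \right)} = 4 - 3 = 1$)
$\sqrt{15284 + \left(\left(79 + K{\left(6 \right)}\right) 71 + 2270\right)} = \sqrt{15284 + \left(\left(79 + 1\right) 71 + 2270\right)} = \sqrt{15284 + \left(80 \cdot 71 + 2270\right)} = \sqrt{15284 + \left(5680 + 2270\right)} = \sqrt{15284 + 7950} = \sqrt{23234}$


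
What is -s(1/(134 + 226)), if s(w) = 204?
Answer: -204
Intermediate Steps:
-s(1/(134 + 226)) = -1*204 = -204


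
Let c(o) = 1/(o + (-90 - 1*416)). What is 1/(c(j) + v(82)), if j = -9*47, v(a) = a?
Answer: 929/76177 ≈ 0.012195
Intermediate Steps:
j = -423
c(o) = 1/(-506 + o) (c(o) = 1/(o + (-90 - 416)) = 1/(o - 506) = 1/(-506 + o))
1/(c(j) + v(82)) = 1/(1/(-506 - 423) + 82) = 1/(1/(-929) + 82) = 1/(-1/929 + 82) = 1/(76177/929) = 929/76177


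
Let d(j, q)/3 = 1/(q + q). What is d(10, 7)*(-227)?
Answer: -681/14 ≈ -48.643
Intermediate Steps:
d(j, q) = 3/(2*q) (d(j, q) = 3/(q + q) = 3/((2*q)) = 3*(1/(2*q)) = 3/(2*q))
d(10, 7)*(-227) = ((3/2)/7)*(-227) = ((3/2)*(⅐))*(-227) = (3/14)*(-227) = -681/14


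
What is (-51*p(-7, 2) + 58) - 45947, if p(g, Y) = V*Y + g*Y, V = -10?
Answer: -44155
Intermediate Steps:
p(g, Y) = -10*Y + Y*g (p(g, Y) = -10*Y + g*Y = -10*Y + Y*g)
(-51*p(-7, 2) + 58) - 45947 = (-102*(-10 - 7) + 58) - 45947 = (-102*(-17) + 58) - 45947 = (-51*(-34) + 58) - 45947 = (1734 + 58) - 45947 = 1792 - 45947 = -44155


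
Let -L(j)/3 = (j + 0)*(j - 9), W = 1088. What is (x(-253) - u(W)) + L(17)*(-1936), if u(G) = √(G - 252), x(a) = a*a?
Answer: 853897 - 2*√209 ≈ 8.5387e+5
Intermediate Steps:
x(a) = a²
L(j) = -3*j*(-9 + j) (L(j) = -3*(j + 0)*(j - 9) = -3*j*(-9 + j))
u(G) = √(-252 + G)
(x(-253) - u(W)) + L(17)*(-1936) = ((-253)² - √(-252 + 1088)) + (3*17*(9 - 1*17))*(-1936) = (64009 - √836) + (3*17*(9 - 17))*(-1936) = (64009 - 2*√209) + (3*17*(-8))*(-1936) = (64009 - 2*√209) - 408*(-1936) = (64009 - 2*√209) + 789888 = 853897 - 2*√209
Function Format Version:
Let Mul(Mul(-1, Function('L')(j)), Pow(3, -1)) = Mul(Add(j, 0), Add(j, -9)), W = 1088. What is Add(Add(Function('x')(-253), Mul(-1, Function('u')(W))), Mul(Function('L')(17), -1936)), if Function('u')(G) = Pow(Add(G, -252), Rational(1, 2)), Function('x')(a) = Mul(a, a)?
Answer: Add(853897, Mul(-2, Pow(209, Rational(1, 2)))) ≈ 8.5387e+5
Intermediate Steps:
Function('x')(a) = Pow(a, 2)
Function('L')(j) = Mul(-3, j, Add(-9, j)) (Function('L')(j) = Mul(-3, Mul(Add(j, 0), Add(j, -9))) = Mul(-3, Mul(j, Add(-9, j))) = Mul(-3, j, Add(-9, j)))
Function('u')(G) = Pow(Add(-252, G), Rational(1, 2))
Add(Add(Function('x')(-253), Mul(-1, Function('u')(W))), Mul(Function('L')(17), -1936)) = Add(Add(Pow(-253, 2), Mul(-1, Pow(Add(-252, 1088), Rational(1, 2)))), Mul(Mul(3, 17, Add(9, Mul(-1, 17))), -1936)) = Add(Add(64009, Mul(-1, Pow(836, Rational(1, 2)))), Mul(Mul(3, 17, Add(9, -17)), -1936)) = Add(Add(64009, Mul(-1, Mul(2, Pow(209, Rational(1, 2))))), Mul(Mul(3, 17, -8), -1936)) = Add(Add(64009, Mul(-2, Pow(209, Rational(1, 2)))), Mul(-408, -1936)) = Add(Add(64009, Mul(-2, Pow(209, Rational(1, 2)))), 789888) = Add(853897, Mul(-2, Pow(209, Rational(1, 2))))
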